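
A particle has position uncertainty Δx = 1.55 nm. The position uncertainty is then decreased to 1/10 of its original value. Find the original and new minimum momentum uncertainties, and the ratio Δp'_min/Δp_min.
Original Δp_min = 3.402 × 10^-26 kg·m/s; new Δp'_min = 3.402 × 10^-25 kg·m/s; ratio Δp'_min/Δp_min = 10.

From the uncertainty principle ΔxΔp ≥ ℏ/2, the minimum momentum uncertainty is Δp_min = ℏ/(2Δx).

Original (Δx = 1.55 nm = 1.550e-09 m):
Δp_min = (1.055e-34 J·s)/(2 × 1.550e-09 m) = 3.402e-26 kg·m/s

When Δx → (1/10)Δx:
Δp'_min = ℏ/(2 × (1/10)Δx) = 10 × ℏ/(2Δx) = 10 × Δp_min
Δp'_min = 10 × 3.402e-26 kg·m/s = 3.402e-25 kg·m/s

Since Δp_min ∝ 1/Δx, when Δx is decreased to 1/10 of its original value, Δp_min increases to 10 times its original value.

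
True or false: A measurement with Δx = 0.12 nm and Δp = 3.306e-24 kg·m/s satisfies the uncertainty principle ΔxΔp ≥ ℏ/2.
Yes, it satisfies the uncertainty principle.

Calculate the product ΔxΔp:
ΔxΔp = (1.200e-10 m) × (3.306e-24 kg·m/s)
ΔxΔp = 3.967e-34 J·s

Compare to the minimum allowed value ℏ/2:
ℏ/2 = 5.273e-35 J·s

Since ΔxΔp = 3.967e-34 J·s ≥ 5.273e-35 J·s = ℏ/2,
the measurement satisfies the uncertainty principle.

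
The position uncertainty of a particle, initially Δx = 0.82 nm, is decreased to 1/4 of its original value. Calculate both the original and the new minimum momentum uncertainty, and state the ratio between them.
Original Δp_min = 6.430 × 10^-26 kg·m/s; new Δp'_min = 2.572 × 10^-25 kg·m/s; ratio Δp'_min/Δp_min = 4.

From the uncertainty principle ΔxΔp ≥ ℏ/2, the minimum momentum uncertainty is Δp_min = ℏ/(2Δx).

Original (Δx = 0.82 nm = 8.200e-10 m):
Δp_min = (1.055e-34 J·s)/(2 × 8.200e-10 m) = 6.430e-26 kg·m/s

When Δx → (1/4)Δx:
Δp'_min = ℏ/(2 × (1/4)Δx) = 4 × ℏ/(2Δx) = 4 × Δp_min
Δp'_min = 4 × 6.430e-26 kg·m/s = 2.572e-25 kg·m/s

Since Δp_min ∝ 1/Δx, when Δx is decreased to 1/4 of its original value, Δp_min increases to 4 times its original value.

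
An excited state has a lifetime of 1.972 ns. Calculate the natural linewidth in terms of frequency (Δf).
40.354 MHz

Using the energy-time uncertainty principle and E = hf:
ΔEΔt ≥ ℏ/2
hΔf·Δt ≥ ℏ/2

The minimum frequency uncertainty is:
Δf = ℏ/(2hτ) = 1/(4πτ)
Δf = 1/(4π × 1.972e-09 s)
Δf = 4.035e+07 Hz = 40.354 MHz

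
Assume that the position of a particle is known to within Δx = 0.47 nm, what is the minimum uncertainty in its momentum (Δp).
1.122 × 10^-25 kg·m/s

Using the Heisenberg uncertainty principle:
ΔxΔp ≥ ℏ/2

The minimum uncertainty in momentum is:
Δp_min = ℏ/(2Δx)
Δp_min = (1.055e-34 J·s) / (2 × 4.700e-10 m)
Δp_min = 1.122e-25 kg·m/s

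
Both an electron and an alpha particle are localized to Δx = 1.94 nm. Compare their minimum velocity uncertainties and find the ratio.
The electron has the larger minimum velocity uncertainty, by a ratio of 7294.3.

For both particles, Δp_min = ℏ/(2Δx) = 2.718e-26 kg·m/s (same for both).

The velocity uncertainty is Δv = Δp/m:
- electron: Δv = 2.718e-26 / 9.109e-31 = 2.984e+04 m/s = 29.837 km/s
- alpha particle: Δv = 2.718e-26 / 6.645e-27 = 4.090e+00 m/s = 4.090 m/s

Ratio: 2.984e+04 / 4.090e+00 = 7294.3

The lighter particle has larger velocity uncertainty because Δv ∝ 1/m.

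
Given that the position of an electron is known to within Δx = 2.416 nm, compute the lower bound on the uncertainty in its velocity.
23.959 km/s

Using the Heisenberg uncertainty principle and Δp = mΔv:
ΔxΔp ≥ ℏ/2
Δx(mΔv) ≥ ℏ/2

The minimum uncertainty in velocity is:
Δv_min = ℏ/(2mΔx)
Δv_min = (1.055e-34 J·s) / (2 × 9.109e-31 kg × 2.416e-09 m)
Δv_min = 2.396e+04 m/s = 23.959 km/s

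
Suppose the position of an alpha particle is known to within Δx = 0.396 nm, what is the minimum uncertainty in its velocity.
20.039 m/s

Using the Heisenberg uncertainty principle and Δp = mΔv:
ΔxΔp ≥ ℏ/2
Δx(mΔv) ≥ ℏ/2

The minimum uncertainty in velocity is:
Δv_min = ℏ/(2mΔx)
Δv_min = (1.055e-34 J·s) / (2 × 6.645e-27 kg × 3.960e-10 m)
Δv_min = 2.004e+01 m/s = 20.039 m/s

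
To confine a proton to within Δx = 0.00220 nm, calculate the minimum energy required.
1.072 eV

Localizing a particle requires giving it sufficient momentum uncertainty:

1. From uncertainty principle: Δp ≥ ℏ/(2Δx)
   Δp_min = (1.055e-34 J·s) / (2 × 2.200e-12 m)
   Δp_min = 2.397e-23 kg·m/s

2. This momentum uncertainty corresponds to kinetic energy:
   KE ≈ (Δp)²/(2m) = (2.397e-23)²/(2 × 1.673e-27 kg)
   KE = 1.717e-19 J = 1.072 eV

Tighter localization requires more energy.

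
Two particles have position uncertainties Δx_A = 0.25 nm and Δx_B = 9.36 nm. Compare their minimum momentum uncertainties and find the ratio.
Particle A has the larger minimum momentum uncertainty, by a factor of 37.44.

For each particle, the minimum momentum uncertainty is Δp_min = ℏ/(2Δx):

Particle A: Δp_A = ℏ/(2×2.500e-10 m) = 2.109e-25 kg·m/s
Particle B: Δp_B = ℏ/(2×9.360e-09 m) = 5.633e-27 kg·m/s

Ratio: Δp_A/Δp_B = 37.44

Since Δp_min ∝ 1/Δx, the particle with smaller position uncertainty (A) has larger momentum uncertainty.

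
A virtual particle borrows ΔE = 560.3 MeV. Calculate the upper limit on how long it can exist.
5.874 × 10^-25 s

Using the energy-time uncertainty principle:
ΔEΔt ≥ ℏ/2

For a virtual particle borrowing energy ΔE, the maximum lifetime is:
Δt_max = ℏ/(2ΔE)

Converting energy:
ΔE = 560.3 MeV = 8.977e-11 J

Δt_max = (1.055e-34 J·s) / (2 × 8.977e-11 J)
Δt_max = 5.874e-25 s = 5.874 × 10^-25 s

Virtual particles with higher borrowed energy exist for shorter times.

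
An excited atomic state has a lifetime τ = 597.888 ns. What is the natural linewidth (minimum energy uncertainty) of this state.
550.448 peV

Using the energy-time uncertainty principle:
ΔEΔt ≥ ℏ/2

The lifetime τ represents the time uncertainty Δt.
The natural linewidth (minimum energy uncertainty) is:

ΔE = ℏ/(2τ)
ΔE = (1.055e-34 J·s) / (2 × 5.979e-07 s)
ΔE = 8.819e-29 J = 550.448 peV

This natural linewidth limits the precision of spectroscopic measurements.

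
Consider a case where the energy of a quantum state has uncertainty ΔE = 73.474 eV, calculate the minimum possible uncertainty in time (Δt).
4.479 as

Using the energy-time uncertainty principle:
ΔEΔt ≥ ℏ/2

The minimum uncertainty in time is:
Δt_min = ℏ/(2ΔE)
Δt_min = (1.055e-34 J·s) / (2 × 1.177e-17 J)
Δt_min = 4.479e-18 s = 4.479 as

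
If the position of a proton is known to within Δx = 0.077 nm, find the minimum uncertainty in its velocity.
409.409 m/s

Using the Heisenberg uncertainty principle and Δp = mΔv:
ΔxΔp ≥ ℏ/2
Δx(mΔv) ≥ ℏ/2

The minimum uncertainty in velocity is:
Δv_min = ℏ/(2mΔx)
Δv_min = (1.055e-34 J·s) / (2 × 1.673e-27 kg × 7.700e-11 m)
Δv_min = 4.094e+02 m/s = 409.409 m/s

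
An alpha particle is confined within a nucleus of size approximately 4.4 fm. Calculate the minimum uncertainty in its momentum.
1.198 × 10^-20 kg·m/s

Using the Heisenberg uncertainty principle:
ΔxΔp ≥ ℏ/2

With Δx ≈ L = 4.400e-15 m (the confinement size):
Δp_min = ℏ/(2Δx)
Δp_min = (1.055e-34 J·s) / (2 × 4.400e-15 m)
Δp_min = 1.198e-20 kg·m/s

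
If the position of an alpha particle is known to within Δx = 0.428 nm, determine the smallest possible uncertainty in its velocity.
18.541 m/s

Using the Heisenberg uncertainty principle and Δp = mΔv:
ΔxΔp ≥ ℏ/2
Δx(mΔv) ≥ ℏ/2

The minimum uncertainty in velocity is:
Δv_min = ℏ/(2mΔx)
Δv_min = (1.055e-34 J·s) / (2 × 6.645e-27 kg × 4.280e-10 m)
Δv_min = 1.854e+01 m/s = 18.541 m/s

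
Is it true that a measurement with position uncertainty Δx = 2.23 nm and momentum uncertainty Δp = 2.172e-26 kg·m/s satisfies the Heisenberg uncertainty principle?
No, it violates the uncertainty principle (impossible measurement).

Calculate the product ΔxΔp:
ΔxΔp = (2.230e-09 m) × (2.172e-26 kg·m/s)
ΔxΔp = 4.844e-35 J·s

Compare to the minimum allowed value ℏ/2:
ℏ/2 = 5.273e-35 J·s

Since ΔxΔp = 4.844e-35 J·s < 5.273e-35 J·s = ℏ/2,
the measurement violates the uncertainty principle.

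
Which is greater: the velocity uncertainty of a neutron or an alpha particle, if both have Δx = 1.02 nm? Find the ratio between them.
The neutron has the larger minimum velocity uncertainty, by a ratio of 4.0.

For both particles, Δp_min = ℏ/(2Δx) = 5.169e-26 kg·m/s (same for both).

The velocity uncertainty is Δv = Δp/m:
- neutron: Δv = 5.169e-26 / 1.675e-27 = 3.086e+01 m/s = 30.864 m/s
- alpha particle: Δv = 5.169e-26 / 6.645e-27 = 7.780e+00 m/s = 7.780 m/s

Ratio: 3.086e+01 / 7.780e+00 = 4.0

The lighter particle has larger velocity uncertainty because Δv ∝ 1/m.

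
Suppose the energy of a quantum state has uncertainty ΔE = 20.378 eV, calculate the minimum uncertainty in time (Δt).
16.150 as

Using the energy-time uncertainty principle:
ΔEΔt ≥ ℏ/2

The minimum uncertainty in time is:
Δt_min = ℏ/(2ΔE)
Δt_min = (1.055e-34 J·s) / (2 × 3.265e-18 J)
Δt_min = 1.615e-17 s = 16.150 as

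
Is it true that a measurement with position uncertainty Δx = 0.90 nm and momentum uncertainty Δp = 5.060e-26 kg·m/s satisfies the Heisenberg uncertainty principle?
No, it violates the uncertainty principle (impossible measurement).

Calculate the product ΔxΔp:
ΔxΔp = (9.000e-10 m) × (5.060e-26 kg·m/s)
ΔxΔp = 4.554e-35 J·s

Compare to the minimum allowed value ℏ/2:
ℏ/2 = 5.273e-35 J·s

Since ΔxΔp = 4.554e-35 J·s < 5.273e-35 J·s = ℏ/2,
the measurement violates the uncertainty principle.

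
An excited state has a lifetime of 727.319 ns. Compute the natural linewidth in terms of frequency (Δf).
109.412 kHz

Using the energy-time uncertainty principle and E = hf:
ΔEΔt ≥ ℏ/2
hΔf·Δt ≥ ℏ/2

The minimum frequency uncertainty is:
Δf = ℏ/(2hτ) = 1/(4πτ)
Δf = 1/(4π × 7.273e-07 s)
Δf = 1.094e+05 Hz = 109.412 kHz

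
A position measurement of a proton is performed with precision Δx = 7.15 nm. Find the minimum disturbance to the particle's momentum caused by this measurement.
7.375 × 10^-27 kg·m/s

The uncertainty principle implies that measuring position disturbs momentum:
ΔxΔp ≥ ℏ/2

When we measure position with precision Δx, we necessarily introduce a momentum uncertainty:
Δp ≥ ℏ/(2Δx)
Δp_min = (1.055e-34 J·s) / (2 × 7.150e-09 m)
Δp_min = 7.375e-27 kg·m/s

The more precisely we measure position, the greater the momentum disturbance.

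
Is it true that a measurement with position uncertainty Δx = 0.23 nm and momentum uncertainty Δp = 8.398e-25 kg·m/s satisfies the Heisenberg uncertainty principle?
Yes, it satisfies the uncertainty principle.

Calculate the product ΔxΔp:
ΔxΔp = (2.300e-10 m) × (8.398e-25 kg·m/s)
ΔxΔp = 1.932e-34 J·s

Compare to the minimum allowed value ℏ/2:
ℏ/2 = 5.273e-35 J·s

Since ΔxΔp = 1.932e-34 J·s ≥ 5.273e-35 J·s = ℏ/2,
the measurement satisfies the uncertainty principle.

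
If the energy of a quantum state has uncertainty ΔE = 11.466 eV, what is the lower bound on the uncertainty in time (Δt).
28.703 as

Using the energy-time uncertainty principle:
ΔEΔt ≥ ℏ/2

The minimum uncertainty in time is:
Δt_min = ℏ/(2ΔE)
Δt_min = (1.055e-34 J·s) / (2 × 1.837e-18 J)
Δt_min = 2.870e-17 s = 28.703 as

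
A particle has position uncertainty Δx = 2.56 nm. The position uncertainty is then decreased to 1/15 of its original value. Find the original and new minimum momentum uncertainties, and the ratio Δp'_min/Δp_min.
Original Δp_min = 2.060 × 10^-26 kg·m/s; new Δp'_min = 3.090 × 10^-25 kg·m/s; ratio Δp'_min/Δp_min = 15.

From the uncertainty principle ΔxΔp ≥ ℏ/2, the minimum momentum uncertainty is Δp_min = ℏ/(2Δx).

Original (Δx = 2.56 nm = 2.560e-09 m):
Δp_min = (1.055e-34 J·s)/(2 × 2.560e-09 m) = 2.060e-26 kg·m/s

When Δx → (1/15)Δx:
Δp'_min = ℏ/(2 × (1/15)Δx) = 15 × ℏ/(2Δx) = 15 × Δp_min
Δp'_min = 15 × 2.060e-26 kg·m/s = 3.090e-25 kg·m/s

Since Δp_min ∝ 1/Δx, when Δx is decreased to 1/15 of its original value, Δp_min increases to 15 times its original value.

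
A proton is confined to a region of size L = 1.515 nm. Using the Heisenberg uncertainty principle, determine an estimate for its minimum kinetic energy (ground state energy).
2.260 μeV

Using the uncertainty principle to estimate ground state energy:

1. The position uncertainty is approximately the confinement size:
   Δx ≈ L = 1.515e-09 m

2. From ΔxΔp ≥ ℏ/2, the minimum momentum uncertainty is:
   Δp ≈ ℏ/(2L) = 3.480e-26 kg·m/s

3. The kinetic energy is approximately:
   KE ≈ (Δp)²/(2m) = (3.480e-26)²/(2 × 1.673e-27 kg)
   KE ≈ 3.621e-25 J = 2.260 μeV

This is an order-of-magnitude estimate of the ground state energy.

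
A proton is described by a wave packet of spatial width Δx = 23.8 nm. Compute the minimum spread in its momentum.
2.215 × 10^-27 kg·m/s

For a wave packet, the spatial width Δx and momentum spread Δp are related by the uncertainty principle:
ΔxΔp ≥ ℏ/2

The minimum momentum spread is:
Δp_min = ℏ/(2Δx)
Δp_min = (1.055e-34 J·s) / (2 × 2.380e-08 m)
Δp_min = 2.215e-27 kg·m/s

A wave packet cannot have both a well-defined position and well-defined momentum.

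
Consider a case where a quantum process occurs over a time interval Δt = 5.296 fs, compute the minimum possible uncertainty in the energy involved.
62.142 meV

Using the energy-time uncertainty principle:
ΔEΔt ≥ ℏ/2

The minimum uncertainty in energy is:
ΔE_min = ℏ/(2Δt)
ΔE_min = (1.055e-34 J·s) / (2 × 5.296e-15 s)
ΔE_min = 9.956e-21 J = 62.142 meV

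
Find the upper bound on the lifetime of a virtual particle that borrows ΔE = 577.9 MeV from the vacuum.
5.695 × 10^-25 s

Using the energy-time uncertainty principle:
ΔEΔt ≥ ℏ/2

For a virtual particle borrowing energy ΔE, the maximum lifetime is:
Δt_max = ℏ/(2ΔE)

Converting energy:
ΔE = 577.9 MeV = 9.259e-11 J

Δt_max = (1.055e-34 J·s) / (2 × 9.259e-11 J)
Δt_max = 5.695e-25 s = 5.695 × 10^-25 s

Virtual particles with higher borrowed energy exist for shorter times.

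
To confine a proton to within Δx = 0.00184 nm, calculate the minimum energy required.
1.532 eV

Localizing a particle requires giving it sufficient momentum uncertainty:

1. From uncertainty principle: Δp ≥ ℏ/(2Δx)
   Δp_min = (1.055e-34 J·s) / (2 × 1.840e-12 m)
   Δp_min = 2.866e-23 kg·m/s

2. This momentum uncertainty corresponds to kinetic energy:
   KE ≈ (Δp)²/(2m) = (2.866e-23)²/(2 × 1.673e-27 kg)
   KE = 2.455e-19 J = 1.532 eV

Tighter localization requires more energy.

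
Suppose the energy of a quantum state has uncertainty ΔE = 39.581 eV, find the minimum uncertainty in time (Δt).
8.315 as

Using the energy-time uncertainty principle:
ΔEΔt ≥ ℏ/2

The minimum uncertainty in time is:
Δt_min = ℏ/(2ΔE)
Δt_min = (1.055e-34 J·s) / (2 × 6.342e-18 J)
Δt_min = 8.315e-18 s = 8.315 as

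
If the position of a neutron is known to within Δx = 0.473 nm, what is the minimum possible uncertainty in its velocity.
66.556 m/s

Using the Heisenberg uncertainty principle and Δp = mΔv:
ΔxΔp ≥ ℏ/2
Δx(mΔv) ≥ ℏ/2

The minimum uncertainty in velocity is:
Δv_min = ℏ/(2mΔx)
Δv_min = (1.055e-34 J·s) / (2 × 1.675e-27 kg × 4.730e-10 m)
Δv_min = 6.656e+01 m/s = 66.556 m/s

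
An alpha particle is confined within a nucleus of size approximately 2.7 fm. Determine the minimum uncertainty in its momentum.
1.953 × 10^-20 kg·m/s

Using the Heisenberg uncertainty principle:
ΔxΔp ≥ ℏ/2

With Δx ≈ L = 2.700e-15 m (the confinement size):
Δp_min = ℏ/(2Δx)
Δp_min = (1.055e-34 J·s) / (2 × 2.700e-15 m)
Δp_min = 1.953e-20 kg·m/s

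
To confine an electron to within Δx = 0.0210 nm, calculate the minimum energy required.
21.599 eV

Localizing a particle requires giving it sufficient momentum uncertainty:

1. From uncertainty principle: Δp ≥ ℏ/(2Δx)
   Δp_min = (1.055e-34 J·s) / (2 × 2.100e-11 m)
   Δp_min = 2.511e-24 kg·m/s

2. This momentum uncertainty corresponds to kinetic energy:
   KE ≈ (Δp)²/(2m) = (2.511e-24)²/(2 × 9.109e-31 kg)
   KE = 3.460e-18 J = 21.599 eV

Tighter localization requires more energy.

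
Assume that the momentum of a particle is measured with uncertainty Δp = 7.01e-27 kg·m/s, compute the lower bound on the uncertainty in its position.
7.522 nm

Using the Heisenberg uncertainty principle:
ΔxΔp ≥ ℏ/2

The minimum uncertainty in position is:
Δx_min = ℏ/(2Δp)
Δx_min = (1.055e-34 J·s) / (2 × 7.010e-27 kg·m/s)
Δx_min = 7.522e-09 m = 7.522 nm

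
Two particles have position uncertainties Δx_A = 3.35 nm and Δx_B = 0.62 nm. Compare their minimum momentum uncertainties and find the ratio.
Particle B has the larger minimum momentum uncertainty, by a factor of 5.40.

For each particle, the minimum momentum uncertainty is Δp_min = ℏ/(2Δx):

Particle A: Δp_A = ℏ/(2×3.350e-09 m) = 1.574e-26 kg·m/s
Particle B: Δp_B = ℏ/(2×6.200e-10 m) = 8.505e-26 kg·m/s

Ratio: Δp_B/Δp_A = 5.40

Since Δp_min ∝ 1/Δx, the particle with smaller position uncertainty (B) has larger momentum uncertainty.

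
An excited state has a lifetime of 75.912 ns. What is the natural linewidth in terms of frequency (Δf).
1.048 MHz

Using the energy-time uncertainty principle and E = hf:
ΔEΔt ≥ ℏ/2
hΔf·Δt ≥ ℏ/2

The minimum frequency uncertainty is:
Δf = ℏ/(2hτ) = 1/(4πτ)
Δf = 1/(4π × 7.591e-08 s)
Δf = 1.048e+06 Hz = 1.048 MHz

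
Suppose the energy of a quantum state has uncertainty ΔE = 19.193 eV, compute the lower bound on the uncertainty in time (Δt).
17.147 as

Using the energy-time uncertainty principle:
ΔEΔt ≥ ℏ/2

The minimum uncertainty in time is:
Δt_min = ℏ/(2ΔE)
Δt_min = (1.055e-34 J·s) / (2 × 3.075e-18 J)
Δt_min = 1.715e-17 s = 17.147 as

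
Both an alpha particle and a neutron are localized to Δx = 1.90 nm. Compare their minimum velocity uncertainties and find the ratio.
The neutron has the larger minimum velocity uncertainty, by a ratio of 4.0.

For both particles, Δp_min = ℏ/(2Δx) = 2.775e-26 kg·m/s (same for both).

The velocity uncertainty is Δv = Δp/m:
- alpha particle: Δv = 2.775e-26 / 6.645e-27 = 4.177e+00 m/s = 4.177 m/s
- neutron: Δv = 2.775e-26 / 1.675e-27 = 1.657e+01 m/s = 16.569 m/s

Ratio: 1.657e+01 / 4.177e+00 = 4.0

The lighter particle has larger velocity uncertainty because Δv ∝ 1/m.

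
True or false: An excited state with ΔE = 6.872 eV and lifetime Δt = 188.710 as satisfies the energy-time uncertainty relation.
Yes, it satisfies the uncertainty relation.

Calculate the product ΔEΔt:
ΔE = 6.872 eV = 1.101e-18 J
ΔEΔt = (1.101e-18 J) × (1.887e-16 s)
ΔEΔt = 2.078e-34 J·s

Compare to the minimum allowed value ℏ/2:
ℏ/2 = 5.273e-35 J·s

Since ΔEΔt = 2.078e-34 J·s ≥ 5.273e-35 J·s = ℏ/2,
this satisfies the uncertainty relation.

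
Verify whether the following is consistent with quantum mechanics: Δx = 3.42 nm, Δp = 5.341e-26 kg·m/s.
Yes, it satisfies the uncertainty principle.

Calculate the product ΔxΔp:
ΔxΔp = (3.420e-09 m) × (5.341e-26 kg·m/s)
ΔxΔp = 1.827e-34 J·s

Compare to the minimum allowed value ℏ/2:
ℏ/2 = 5.273e-35 J·s

Since ΔxΔp = 1.827e-34 J·s ≥ 5.273e-35 J·s = ℏ/2,
the measurement satisfies the uncertainty principle.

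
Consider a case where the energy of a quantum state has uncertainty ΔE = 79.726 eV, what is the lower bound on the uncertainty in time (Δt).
4.128 as

Using the energy-time uncertainty principle:
ΔEΔt ≥ ℏ/2

The minimum uncertainty in time is:
Δt_min = ℏ/(2ΔE)
Δt_min = (1.055e-34 J·s) / (2 × 1.277e-17 J)
Δt_min = 4.128e-18 s = 4.128 as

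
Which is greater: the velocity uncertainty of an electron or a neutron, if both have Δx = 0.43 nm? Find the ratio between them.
The electron has the larger minimum velocity uncertainty, by a ratio of 1838.7.

For both particles, Δp_min = ℏ/(2Δx) = 1.226e-25 kg·m/s (same for both).

The velocity uncertainty is Δv = Δp/m:
- electron: Δv = 1.226e-25 / 9.109e-31 = 1.346e+05 m/s = 134.614 km/s
- neutron: Δv = 1.226e-25 / 1.675e-27 = 7.321e+01 m/s = 73.212 m/s

Ratio: 1.346e+05 / 7.321e+01 = 1838.7

The lighter particle has larger velocity uncertainty because Δv ∝ 1/m.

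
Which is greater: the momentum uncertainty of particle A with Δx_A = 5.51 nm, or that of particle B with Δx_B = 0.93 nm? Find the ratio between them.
Particle B has the larger minimum momentum uncertainty, by a factor of 5.92.

For each particle, the minimum momentum uncertainty is Δp_min = ℏ/(2Δx):

Particle A: Δp_A = ℏ/(2×5.510e-09 m) = 9.570e-27 kg·m/s
Particle B: Δp_B = ℏ/(2×9.300e-10 m) = 5.670e-26 kg·m/s

Ratio: Δp_B/Δp_A = 5.92

Since Δp_min ∝ 1/Δx, the particle with smaller position uncertainty (B) has larger momentum uncertainty.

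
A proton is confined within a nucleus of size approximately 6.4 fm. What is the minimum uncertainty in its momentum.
8.239 × 10^-21 kg·m/s

Using the Heisenberg uncertainty principle:
ΔxΔp ≥ ℏ/2

With Δx ≈ L = 6.400e-15 m (the confinement size):
Δp_min = ℏ/(2Δx)
Δp_min = (1.055e-34 J·s) / (2 × 6.400e-15 m)
Δp_min = 8.239e-21 kg·m/s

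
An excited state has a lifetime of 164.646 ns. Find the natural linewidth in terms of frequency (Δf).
483.325 kHz

Using the energy-time uncertainty principle and E = hf:
ΔEΔt ≥ ℏ/2
hΔf·Δt ≥ ℏ/2

The minimum frequency uncertainty is:
Δf = ℏ/(2hτ) = 1/(4πτ)
Δf = 1/(4π × 1.646e-07 s)
Δf = 4.833e+05 Hz = 483.325 kHz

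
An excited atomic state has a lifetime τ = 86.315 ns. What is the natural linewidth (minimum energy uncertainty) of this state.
3.813 neV

Using the energy-time uncertainty principle:
ΔEΔt ≥ ℏ/2

The lifetime τ represents the time uncertainty Δt.
The natural linewidth (minimum energy uncertainty) is:

ΔE = ℏ/(2τ)
ΔE = (1.055e-34 J·s) / (2 × 8.632e-08 s)
ΔE = 6.109e-28 J = 3.813 neV

This natural linewidth limits the precision of spectroscopic measurements.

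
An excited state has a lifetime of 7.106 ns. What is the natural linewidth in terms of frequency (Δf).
11.199 MHz

Using the energy-time uncertainty principle and E = hf:
ΔEΔt ≥ ℏ/2
hΔf·Δt ≥ ℏ/2

The minimum frequency uncertainty is:
Δf = ℏ/(2hτ) = 1/(4πτ)
Δf = 1/(4π × 7.106e-09 s)
Δf = 1.120e+07 Hz = 11.199 MHz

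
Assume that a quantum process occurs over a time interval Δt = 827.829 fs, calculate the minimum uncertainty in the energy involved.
397.553 μeV

Using the energy-time uncertainty principle:
ΔEΔt ≥ ℏ/2

The minimum uncertainty in energy is:
ΔE_min = ℏ/(2Δt)
ΔE_min = (1.055e-34 J·s) / (2 × 8.278e-13 s)
ΔE_min = 6.370e-23 J = 397.553 μeV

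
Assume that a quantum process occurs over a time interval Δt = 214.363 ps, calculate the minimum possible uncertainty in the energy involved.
1.535 μeV

Using the energy-time uncertainty principle:
ΔEΔt ≥ ℏ/2

The minimum uncertainty in energy is:
ΔE_min = ℏ/(2Δt)
ΔE_min = (1.055e-34 J·s) / (2 × 2.144e-10 s)
ΔE_min = 2.460e-25 J = 1.535 μeV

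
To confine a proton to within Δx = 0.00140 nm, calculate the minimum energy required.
2.647 eV

Localizing a particle requires giving it sufficient momentum uncertainty:

1. From uncertainty principle: Δp ≥ ℏ/(2Δx)
   Δp_min = (1.055e-34 J·s) / (2 × 1.400e-12 m)
   Δp_min = 3.766e-23 kg·m/s

2. This momentum uncertainty corresponds to kinetic energy:
   KE ≈ (Δp)²/(2m) = (3.766e-23)²/(2 × 1.673e-27 kg)
   KE = 4.240e-19 J = 2.647 eV

Tighter localization requires more energy.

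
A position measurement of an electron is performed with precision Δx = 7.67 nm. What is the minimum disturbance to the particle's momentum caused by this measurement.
6.875 × 10^-27 kg·m/s

The uncertainty principle implies that measuring position disturbs momentum:
ΔxΔp ≥ ℏ/2

When we measure position with precision Δx, we necessarily introduce a momentum uncertainty:
Δp ≥ ℏ/(2Δx)
Δp_min = (1.055e-34 J·s) / (2 × 7.670e-09 m)
Δp_min = 6.875e-27 kg·m/s

The more precisely we measure position, the greater the momentum disturbance.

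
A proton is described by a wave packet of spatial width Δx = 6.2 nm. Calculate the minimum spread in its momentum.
8.505 × 10^-27 kg·m/s

For a wave packet, the spatial width Δx and momentum spread Δp are related by the uncertainty principle:
ΔxΔp ≥ ℏ/2

The minimum momentum spread is:
Δp_min = ℏ/(2Δx)
Δp_min = (1.055e-34 J·s) / (2 × 6.200e-09 m)
Δp_min = 8.505e-27 kg·m/s

A wave packet cannot have both a well-defined position and well-defined momentum.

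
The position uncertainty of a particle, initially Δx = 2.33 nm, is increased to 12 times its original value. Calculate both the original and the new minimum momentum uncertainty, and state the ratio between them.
Original Δp_min = 2.263 × 10^-26 kg·m/s; new Δp'_min = 1.886 × 10^-27 kg·m/s; ratio Δp'_min/Δp_min = 1/12.

From the uncertainty principle ΔxΔp ≥ ℏ/2, the minimum momentum uncertainty is Δp_min = ℏ/(2Δx).

Original (Δx = 2.33 nm = 2.330e-09 m):
Δp_min = (1.055e-34 J·s)/(2 × 2.330e-09 m) = 2.263e-26 kg·m/s

When Δx → 12Δx:
Δp'_min = ℏ/(2 × 12Δx) = (1/12) × ℏ/(2Δx) = (1/12) × Δp_min
Δp'_min = 1/12 × 2.263e-26 kg·m/s = 1.886e-27 kg·m/s

Since Δp_min ∝ 1/Δx, when Δx is increased to 12 times its original value, Δp_min decreases to 1/12 of its original value.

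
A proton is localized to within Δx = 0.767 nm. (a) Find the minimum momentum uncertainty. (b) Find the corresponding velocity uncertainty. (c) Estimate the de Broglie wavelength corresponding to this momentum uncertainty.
(a) Δp_min = 6.875 × 10^-26 kg·m/s
(b) Δv_min = 41.101 m/s
(c) λ_dB = 9.638 nm

Step-by-step:

(a) From the uncertainty principle:
Δp_min = ℏ/(2Δx) = (1.055e-34 J·s)/(2 × 7.670e-10 m) = 6.875e-26 kg·m/s

(b) The velocity uncertainty:
Δv = Δp/m = (6.875e-26 kg·m/s)/(1.673e-27 kg) = 4.110e+01 m/s = 41.101 m/s

(c) The de Broglie wavelength for this momentum:
λ = h/p = (6.626e-34 J·s)/(6.875e-26 kg·m/s) = 9.638e-09 m = 9.638 nm

Note: The de Broglie wavelength is comparable to the localization size, as expected from wave-particle duality.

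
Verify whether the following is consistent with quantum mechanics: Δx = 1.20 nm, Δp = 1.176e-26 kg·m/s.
No, it violates the uncertainty principle (impossible measurement).

Calculate the product ΔxΔp:
ΔxΔp = (1.200e-09 m) × (1.176e-26 kg·m/s)
ΔxΔp = 1.411e-35 J·s

Compare to the minimum allowed value ℏ/2:
ℏ/2 = 5.273e-35 J·s

Since ΔxΔp = 1.411e-35 J·s < 5.273e-35 J·s = ℏ/2,
the measurement violates the uncertainty principle.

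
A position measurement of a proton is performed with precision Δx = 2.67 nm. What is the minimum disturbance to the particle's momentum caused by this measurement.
1.975 × 10^-26 kg·m/s

The uncertainty principle implies that measuring position disturbs momentum:
ΔxΔp ≥ ℏ/2

When we measure position with precision Δx, we necessarily introduce a momentum uncertainty:
Δp ≥ ℏ/(2Δx)
Δp_min = (1.055e-34 J·s) / (2 × 2.670e-09 m)
Δp_min = 1.975e-26 kg·m/s

The more precisely we measure position, the greater the momentum disturbance.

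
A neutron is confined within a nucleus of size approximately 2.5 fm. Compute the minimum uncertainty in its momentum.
2.109 × 10^-20 kg·m/s

Using the Heisenberg uncertainty principle:
ΔxΔp ≥ ℏ/2

With Δx ≈ L = 2.500e-15 m (the confinement size):
Δp_min = ℏ/(2Δx)
Δp_min = (1.055e-34 J·s) / (2 × 2.500e-15 m)
Δp_min = 2.109e-20 kg·m/s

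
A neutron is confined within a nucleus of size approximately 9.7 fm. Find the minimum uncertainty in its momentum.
5.436 × 10^-21 kg·m/s

Using the Heisenberg uncertainty principle:
ΔxΔp ≥ ℏ/2

With Δx ≈ L = 9.700e-15 m (the confinement size):
Δp_min = ℏ/(2Δx)
Δp_min = (1.055e-34 J·s) / (2 × 9.700e-15 m)
Δp_min = 5.436e-21 kg·m/s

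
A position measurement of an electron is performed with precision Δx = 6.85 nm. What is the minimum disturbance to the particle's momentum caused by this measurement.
7.698 × 10^-27 kg·m/s

The uncertainty principle implies that measuring position disturbs momentum:
ΔxΔp ≥ ℏ/2

When we measure position with precision Δx, we necessarily introduce a momentum uncertainty:
Δp ≥ ℏ/(2Δx)
Δp_min = (1.055e-34 J·s) / (2 × 6.850e-09 m)
Δp_min = 7.698e-27 kg·m/s

The more precisely we measure position, the greater the momentum disturbance.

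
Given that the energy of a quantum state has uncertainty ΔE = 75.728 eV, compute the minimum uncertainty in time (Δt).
4.346 as

Using the energy-time uncertainty principle:
ΔEΔt ≥ ℏ/2

The minimum uncertainty in time is:
Δt_min = ℏ/(2ΔE)
Δt_min = (1.055e-34 J·s) / (2 × 1.213e-17 J)
Δt_min = 4.346e-18 s = 4.346 as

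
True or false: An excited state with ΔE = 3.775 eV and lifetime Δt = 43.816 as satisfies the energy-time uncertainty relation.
No, it violates the uncertainty relation.

Calculate the product ΔEΔt:
ΔE = 3.775 eV = 6.048e-19 J
ΔEΔt = (6.048e-19 J) × (4.382e-17 s)
ΔEΔt = 2.650e-35 J·s

Compare to the minimum allowed value ℏ/2:
ℏ/2 = 5.273e-35 J·s

Since ΔEΔt = 2.650e-35 J·s < 5.273e-35 J·s = ℏ/2,
this violates the uncertainty relation.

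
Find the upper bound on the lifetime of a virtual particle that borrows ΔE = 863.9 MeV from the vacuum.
3.810 × 10^-25 s

Using the energy-time uncertainty principle:
ΔEΔt ≥ ℏ/2

For a virtual particle borrowing energy ΔE, the maximum lifetime is:
Δt_max = ℏ/(2ΔE)

Converting energy:
ΔE = 863.9 MeV = 1.384e-10 J

Δt_max = (1.055e-34 J·s) / (2 × 1.384e-10 J)
Δt_max = 3.810e-25 s = 3.810 × 10^-25 s

Virtual particles with higher borrowed energy exist for shorter times.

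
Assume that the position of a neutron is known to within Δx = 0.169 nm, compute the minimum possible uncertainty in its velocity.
186.279 m/s

Using the Heisenberg uncertainty principle and Δp = mΔv:
ΔxΔp ≥ ℏ/2
Δx(mΔv) ≥ ℏ/2

The minimum uncertainty in velocity is:
Δv_min = ℏ/(2mΔx)
Δv_min = (1.055e-34 J·s) / (2 × 1.675e-27 kg × 1.690e-10 m)
Δv_min = 1.863e+02 m/s = 186.279 m/s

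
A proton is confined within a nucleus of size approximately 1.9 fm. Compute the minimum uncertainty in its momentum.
2.775 × 10^-20 kg·m/s

Using the Heisenberg uncertainty principle:
ΔxΔp ≥ ℏ/2

With Δx ≈ L = 1.900e-15 m (the confinement size):
Δp_min = ℏ/(2Δx)
Δp_min = (1.055e-34 J·s) / (2 × 1.900e-15 m)
Δp_min = 2.775e-20 kg·m/s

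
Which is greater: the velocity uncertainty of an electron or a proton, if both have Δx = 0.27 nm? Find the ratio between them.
The electron has the larger minimum velocity uncertainty, by a ratio of 1836.2.

For both particles, Δp_min = ℏ/(2Δx) = 1.953e-25 kg·m/s (same for both).

The velocity uncertainty is Δv = Δp/m:
- electron: Δv = 1.953e-25 / 9.109e-31 = 2.144e+05 m/s = 214.385 km/s
- proton: Δv = 1.953e-25 / 1.673e-27 = 1.168e+02 m/s = 116.757 m/s

Ratio: 2.144e+05 / 1.168e+02 = 1836.2

The lighter particle has larger velocity uncertainty because Δv ∝ 1/m.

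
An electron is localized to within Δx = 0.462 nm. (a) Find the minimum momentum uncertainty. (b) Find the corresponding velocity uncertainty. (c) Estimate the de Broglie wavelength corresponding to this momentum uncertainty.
(a) Δp_min = 1.141 × 10^-25 kg·m/s
(b) Δv_min = 125.290 km/s
(c) λ_dB = 5.806 nm

Step-by-step:

(a) From the uncertainty principle:
Δp_min = ℏ/(2Δx) = (1.055e-34 J·s)/(2 × 4.620e-10 m) = 1.141e-25 kg·m/s

(b) The velocity uncertainty:
Δv = Δp/m = (1.141e-25 kg·m/s)/(9.109e-31 kg) = 1.253e+05 m/s = 125.290 km/s

(c) The de Broglie wavelength for this momentum:
λ = h/p = (6.626e-34 J·s)/(1.141e-25 kg·m/s) = 5.806e-09 m = 5.806 nm

Note: The de Broglie wavelength is comparable to the localization size, as expected from wave-particle duality.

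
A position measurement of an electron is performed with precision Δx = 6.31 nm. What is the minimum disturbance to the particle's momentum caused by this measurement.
8.356 × 10^-27 kg·m/s

The uncertainty principle implies that measuring position disturbs momentum:
ΔxΔp ≥ ℏ/2

When we measure position with precision Δx, we necessarily introduce a momentum uncertainty:
Δp ≥ ℏ/(2Δx)
Δp_min = (1.055e-34 J·s) / (2 × 6.310e-09 m)
Δp_min = 8.356e-27 kg·m/s

The more precisely we measure position, the greater the momentum disturbance.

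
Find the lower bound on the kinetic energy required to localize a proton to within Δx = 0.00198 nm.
1.323 eV

Localizing a particle requires giving it sufficient momentum uncertainty:

1. From uncertainty principle: Δp ≥ ℏ/(2Δx)
   Δp_min = (1.055e-34 J·s) / (2 × 1.980e-12 m)
   Δp_min = 2.663e-23 kg·m/s

2. This momentum uncertainty corresponds to kinetic energy:
   KE ≈ (Δp)²/(2m) = (2.663e-23)²/(2 × 1.673e-27 kg)
   KE = 2.120e-19 J = 1.323 eV

Tighter localization requires more energy.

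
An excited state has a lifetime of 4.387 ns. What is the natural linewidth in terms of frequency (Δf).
18.139 MHz

Using the energy-time uncertainty principle and E = hf:
ΔEΔt ≥ ℏ/2
hΔf·Δt ≥ ℏ/2

The minimum frequency uncertainty is:
Δf = ℏ/(2hτ) = 1/(4πτ)
Δf = 1/(4π × 4.387e-09 s)
Δf = 1.814e+07 Hz = 18.139 MHz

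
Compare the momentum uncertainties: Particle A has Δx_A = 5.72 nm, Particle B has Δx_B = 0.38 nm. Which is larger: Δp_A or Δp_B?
Particle B has the larger minimum momentum uncertainty, by a factor of 15.05.

For each particle, the minimum momentum uncertainty is Δp_min = ℏ/(2Δx):

Particle A: Δp_A = ℏ/(2×5.720e-09 m) = 9.218e-27 kg·m/s
Particle B: Δp_B = ℏ/(2×3.800e-10 m) = 1.388e-25 kg·m/s

Ratio: Δp_B/Δp_A = 15.05

Since Δp_min ∝ 1/Δx, the particle with smaller position uncertainty (B) has larger momentum uncertainty.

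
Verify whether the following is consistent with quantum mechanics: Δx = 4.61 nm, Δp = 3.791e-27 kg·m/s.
No, it violates the uncertainty principle (impossible measurement).

Calculate the product ΔxΔp:
ΔxΔp = (4.610e-09 m) × (3.791e-27 kg·m/s)
ΔxΔp = 1.748e-35 J·s

Compare to the minimum allowed value ℏ/2:
ℏ/2 = 5.273e-35 J·s

Since ΔxΔp = 1.748e-35 J·s < 5.273e-35 J·s = ℏ/2,
the measurement violates the uncertainty principle.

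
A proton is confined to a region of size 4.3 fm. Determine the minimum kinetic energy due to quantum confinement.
280.555 keV

Using the uncertainty principle:

1. Position uncertainty: Δx ≈ 4.300e-15 m
2. Minimum momentum uncertainty: Δp = ℏ/(2Δx) = 1.226e-20 kg·m/s
3. Minimum kinetic energy:
   KE = (Δp)²/(2m) = (1.226e-20)²/(2 × 1.673e-27 kg)
   KE = 4.495e-14 J = 280.555 keV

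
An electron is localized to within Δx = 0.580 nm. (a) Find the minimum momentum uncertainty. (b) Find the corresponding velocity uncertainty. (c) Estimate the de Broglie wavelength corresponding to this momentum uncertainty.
(a) Δp_min = 9.091 × 10^-26 kg·m/s
(b) Δv_min = 99.800 km/s
(c) λ_dB = 7.288 nm

Step-by-step:

(a) From the uncertainty principle:
Δp_min = ℏ/(2Δx) = (1.055e-34 J·s)/(2 × 5.800e-10 m) = 9.091e-26 kg·m/s

(b) The velocity uncertainty:
Δv = Δp/m = (9.091e-26 kg·m/s)/(9.109e-31 kg) = 9.980e+04 m/s = 99.800 km/s

(c) The de Broglie wavelength for this momentum:
λ = h/p = (6.626e-34 J·s)/(9.091e-26 kg·m/s) = 7.288e-09 m = 7.288 nm

Note: The de Broglie wavelength is comparable to the localization size, as expected from wave-particle duality.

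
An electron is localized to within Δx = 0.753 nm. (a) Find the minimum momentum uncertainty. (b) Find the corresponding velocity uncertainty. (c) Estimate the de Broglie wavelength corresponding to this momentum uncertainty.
(a) Δp_min = 7.002 × 10^-26 kg·m/s
(b) Δv_min = 76.871 km/s
(c) λ_dB = 9.462 nm

Step-by-step:

(a) From the uncertainty principle:
Δp_min = ℏ/(2Δx) = (1.055e-34 J·s)/(2 × 7.530e-10 m) = 7.002e-26 kg·m/s

(b) The velocity uncertainty:
Δv = Δp/m = (7.002e-26 kg·m/s)/(9.109e-31 kg) = 7.687e+04 m/s = 76.871 km/s

(c) The de Broglie wavelength for this momentum:
λ = h/p = (6.626e-34 J·s)/(7.002e-26 kg·m/s) = 9.462e-09 m = 9.462 nm

Note: The de Broglie wavelength is comparable to the localization size, as expected from wave-particle duality.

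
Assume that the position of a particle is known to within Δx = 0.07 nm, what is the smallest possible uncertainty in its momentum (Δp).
7.533 × 10^-25 kg·m/s

Using the Heisenberg uncertainty principle:
ΔxΔp ≥ ℏ/2

The minimum uncertainty in momentum is:
Δp_min = ℏ/(2Δx)
Δp_min = (1.055e-34 J·s) / (2 × 7.000e-11 m)
Δp_min = 7.533e-25 kg·m/s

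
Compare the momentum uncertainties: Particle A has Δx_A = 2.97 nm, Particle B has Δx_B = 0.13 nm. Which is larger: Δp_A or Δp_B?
Particle B has the larger minimum momentum uncertainty, by a factor of 22.85.

For each particle, the minimum momentum uncertainty is Δp_min = ℏ/(2Δx):

Particle A: Δp_A = ℏ/(2×2.970e-09 m) = 1.775e-26 kg·m/s
Particle B: Δp_B = ℏ/(2×1.300e-10 m) = 4.056e-25 kg·m/s

Ratio: Δp_B/Δp_A = 22.85

Since Δp_min ∝ 1/Δx, the particle with smaller position uncertainty (B) has larger momentum uncertainty.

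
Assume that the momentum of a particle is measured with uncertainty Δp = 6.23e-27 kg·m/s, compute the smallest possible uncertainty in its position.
8.464 nm

Using the Heisenberg uncertainty principle:
ΔxΔp ≥ ℏ/2

The minimum uncertainty in position is:
Δx_min = ℏ/(2Δp)
Δx_min = (1.055e-34 J·s) / (2 × 6.230e-27 kg·m/s)
Δx_min = 8.464e-09 m = 8.464 nm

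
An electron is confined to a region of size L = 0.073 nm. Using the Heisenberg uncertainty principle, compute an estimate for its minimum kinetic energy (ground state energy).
1.787 eV

Using the uncertainty principle to estimate ground state energy:

1. The position uncertainty is approximately the confinement size:
   Δx ≈ L = 7.300e-11 m

2. From ΔxΔp ≥ ℏ/2, the minimum momentum uncertainty is:
   Δp ≈ ℏ/(2L) = 7.223e-25 kg·m/s

3. The kinetic energy is approximately:
   KE ≈ (Δp)²/(2m) = (7.223e-25)²/(2 × 9.109e-31 kg)
   KE ≈ 2.864e-19 J = 1.787 eV

This is an order-of-magnitude estimate of the ground state energy.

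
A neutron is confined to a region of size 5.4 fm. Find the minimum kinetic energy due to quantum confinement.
177.651 keV

Using the uncertainty principle:

1. Position uncertainty: Δx ≈ 5.400e-15 m
2. Minimum momentum uncertainty: Δp = ℏ/(2Δx) = 9.765e-21 kg·m/s
3. Minimum kinetic energy:
   KE = (Δp)²/(2m) = (9.765e-21)²/(2 × 1.675e-27 kg)
   KE = 2.846e-14 J = 177.651 keV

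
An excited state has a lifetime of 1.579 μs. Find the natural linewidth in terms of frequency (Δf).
50.397 kHz

Using the energy-time uncertainty principle and E = hf:
ΔEΔt ≥ ℏ/2
hΔf·Δt ≥ ℏ/2

The minimum frequency uncertainty is:
Δf = ℏ/(2hτ) = 1/(4πτ)
Δf = 1/(4π × 1.579e-06 s)
Δf = 5.040e+04 Hz = 50.397 kHz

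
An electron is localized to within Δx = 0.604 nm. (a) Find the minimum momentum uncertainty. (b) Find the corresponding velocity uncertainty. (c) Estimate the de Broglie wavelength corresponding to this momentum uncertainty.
(a) Δp_min = 8.730 × 10^-26 kg·m/s
(b) Δv_min = 95.834 km/s
(c) λ_dB = 7.590 nm

Step-by-step:

(a) From the uncertainty principle:
Δp_min = ℏ/(2Δx) = (1.055e-34 J·s)/(2 × 6.040e-10 m) = 8.730e-26 kg·m/s

(b) The velocity uncertainty:
Δv = Δp/m = (8.730e-26 kg·m/s)/(9.109e-31 kg) = 9.583e+04 m/s = 95.834 km/s

(c) The de Broglie wavelength for this momentum:
λ = h/p = (6.626e-34 J·s)/(8.730e-26 kg·m/s) = 7.590e-09 m = 7.590 nm

Note: The de Broglie wavelength is comparable to the localization size, as expected from wave-particle duality.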